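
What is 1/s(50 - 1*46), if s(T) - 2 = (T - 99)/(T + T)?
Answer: -8/79 ≈ -0.10127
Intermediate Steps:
s(T) = 2 + (-99 + T)/(2*T) (s(T) = 2 + (T - 99)/(T + T) = 2 + (-99 + T)/((2*T)) = 2 + (-99 + T)*(1/(2*T)) = 2 + (-99 + T)/(2*T))
1/s(50 - 1*46) = 1/((-99 + 5*(50 - 1*46))/(2*(50 - 1*46))) = 1/((-99 + 5*(50 - 46))/(2*(50 - 46))) = 1/((½)*(-99 + 5*4)/4) = 1/((½)*(¼)*(-99 + 20)) = 1/((½)*(¼)*(-79)) = 1/(-79/8) = -8/79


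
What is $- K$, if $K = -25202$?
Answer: $25202$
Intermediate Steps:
$- K = \left(-1\right) \left(-25202\right) = 25202$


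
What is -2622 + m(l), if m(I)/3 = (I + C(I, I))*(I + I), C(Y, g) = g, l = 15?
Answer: 78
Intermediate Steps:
m(I) = 12*I**2 (m(I) = 3*((I + I)*(I + I)) = 3*((2*I)*(2*I)) = 3*(4*I**2) = 12*I**2)
-2622 + m(l) = -2622 + 12*15**2 = -2622 + 12*225 = -2622 + 2700 = 78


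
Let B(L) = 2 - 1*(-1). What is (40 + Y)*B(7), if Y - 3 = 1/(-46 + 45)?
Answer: 126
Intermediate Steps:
B(L) = 3 (B(L) = 2 + 1 = 3)
Y = 2 (Y = 3 + 1/(-46 + 45) = 3 + 1/(-1) = 3 - 1 = 2)
(40 + Y)*B(7) = (40 + 2)*3 = 42*3 = 126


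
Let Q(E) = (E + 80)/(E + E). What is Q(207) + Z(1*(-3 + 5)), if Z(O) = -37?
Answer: -15031/414 ≈ -36.307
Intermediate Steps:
Q(E) = (80 + E)/(2*E) (Q(E) = (80 + E)/((2*E)) = (80 + E)*(1/(2*E)) = (80 + E)/(2*E))
Q(207) + Z(1*(-3 + 5)) = (½)*(80 + 207)/207 - 37 = (½)*(1/207)*287 - 37 = 287/414 - 37 = -15031/414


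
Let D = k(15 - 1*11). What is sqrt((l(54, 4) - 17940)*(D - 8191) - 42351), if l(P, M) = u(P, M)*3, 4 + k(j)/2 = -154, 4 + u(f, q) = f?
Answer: sqrt(151297179) ≈ 12300.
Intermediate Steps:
u(f, q) = -4 + f
k(j) = -316 (k(j) = -8 + 2*(-154) = -8 - 308 = -316)
l(P, M) = -12 + 3*P (l(P, M) = (-4 + P)*3 = -12 + 3*P)
D = -316
sqrt((l(54, 4) - 17940)*(D - 8191) - 42351) = sqrt(((-12 + 3*54) - 17940)*(-316 - 8191) - 42351) = sqrt(((-12 + 162) - 17940)*(-8507) - 42351) = sqrt((150 - 17940)*(-8507) - 42351) = sqrt(-17790*(-8507) - 42351) = sqrt(151339530 - 42351) = sqrt(151297179)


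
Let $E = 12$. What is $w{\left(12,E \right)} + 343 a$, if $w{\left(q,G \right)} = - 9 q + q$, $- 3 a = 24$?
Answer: $-2840$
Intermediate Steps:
$a = -8$ ($a = \left(- \frac{1}{3}\right) 24 = -8$)
$w{\left(q,G \right)} = - 8 q$
$w{\left(12,E \right)} + 343 a = \left(-8\right) 12 + 343 \left(-8\right) = -96 - 2744 = -2840$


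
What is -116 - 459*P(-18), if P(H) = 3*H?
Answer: 24670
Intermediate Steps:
-116 - 459*P(-18) = -116 - 1377*(-18) = -116 - 459*(-54) = -116 + 24786 = 24670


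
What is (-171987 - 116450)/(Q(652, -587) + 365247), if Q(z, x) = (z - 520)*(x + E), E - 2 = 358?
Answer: -288437/335283 ≈ -0.86028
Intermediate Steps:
E = 360 (E = 2 + 358 = 360)
Q(z, x) = (-520 + z)*(360 + x) (Q(z, x) = (z - 520)*(x + 360) = (-520 + z)*(360 + x))
(-171987 - 116450)/(Q(652, -587) + 365247) = (-171987 - 116450)/((-187200 - 520*(-587) + 360*652 - 587*652) + 365247) = -288437/((-187200 + 305240 + 234720 - 382724) + 365247) = -288437/(-29964 + 365247) = -288437/335283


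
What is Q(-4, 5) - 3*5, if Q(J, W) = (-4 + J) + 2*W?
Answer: -13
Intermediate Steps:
Q(J, W) = -4 + J + 2*W
Q(-4, 5) - 3*5 = (-4 - 4 + 2*5) - 3*5 = (-4 - 4 + 10) - 15 = 2 - 15 = -13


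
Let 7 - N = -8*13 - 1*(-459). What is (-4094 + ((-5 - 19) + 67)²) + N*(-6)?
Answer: -157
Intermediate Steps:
N = -348 (N = 7 - (-8*13 - 1*(-459)) = 7 - (-104 + 459) = 7 - 1*355 = 7 - 355 = -348)
(-4094 + ((-5 - 19) + 67)²) + N*(-6) = (-4094 + ((-5 - 19) + 67)²) - 348*(-6) = (-4094 + (-24 + 67)²) + 2088 = (-4094 + 43²) + 2088 = (-4094 + 1849) + 2088 = -2245 + 2088 = -157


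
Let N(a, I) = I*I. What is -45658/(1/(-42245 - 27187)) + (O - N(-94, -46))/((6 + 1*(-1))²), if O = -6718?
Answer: 79253147566/25 ≈ 3.1701e+9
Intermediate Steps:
N(a, I) = I²
-45658/(1/(-42245 - 27187)) + (O - N(-94, -46))/((6 + 1*(-1))²) = -45658/(1/(-42245 - 27187)) + (-6718 - 1*(-46)²)/((6 + 1*(-1))²) = -45658/(1/(-69432)) + (-6718 - 1*2116)/((6 - 1)²) = -45658/(-1/69432) + (-6718 - 2116)/(5²) = -45658*(-69432) - 8834/25 = 3170126256 - 8834*1/25 = 3170126256 - 8834/25 = 79253147566/25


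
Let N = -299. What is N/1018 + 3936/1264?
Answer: 226807/80422 ≈ 2.8202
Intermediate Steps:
N/1018 + 3936/1264 = -299/1018 + 3936/1264 = -299*1/1018 + 3936*(1/1264) = -299/1018 + 246/79 = 226807/80422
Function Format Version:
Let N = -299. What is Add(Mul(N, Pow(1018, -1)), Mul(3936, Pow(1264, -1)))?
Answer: Rational(226807, 80422) ≈ 2.8202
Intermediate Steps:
Add(Mul(N, Pow(1018, -1)), Mul(3936, Pow(1264, -1))) = Add(Mul(-299, Pow(1018, -1)), Mul(3936, Pow(1264, -1))) = Add(Mul(-299, Rational(1, 1018)), Mul(3936, Rational(1, 1264))) = Add(Rational(-299, 1018), Rational(246, 79)) = Rational(226807, 80422)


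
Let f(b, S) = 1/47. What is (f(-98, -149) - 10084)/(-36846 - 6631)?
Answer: 473947/2043419 ≈ 0.23194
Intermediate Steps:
f(b, S) = 1/47
(f(-98, -149) - 10084)/(-36846 - 6631) = (1/47 - 10084)/(-36846 - 6631) = -473947/47/(-43477) = -473947/47*(-1/43477) = 473947/2043419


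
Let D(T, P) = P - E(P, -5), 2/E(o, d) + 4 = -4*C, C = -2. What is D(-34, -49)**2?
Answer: 9801/4 ≈ 2450.3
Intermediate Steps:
E(o, d) = 1/2 (E(o, d) = 2/(-4 - 4*(-2)) = 2/(-4 + 8) = 2/4 = 2*(1/4) = 1/2)
D(T, P) = -1/2 + P (D(T, P) = P - 1*1/2 = P - 1/2 = -1/2 + P)
D(-34, -49)**2 = (-1/2 - 49)**2 = (-99/2)**2 = 9801/4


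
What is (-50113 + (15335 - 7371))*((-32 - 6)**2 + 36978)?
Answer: -1619448878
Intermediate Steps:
(-50113 + (15335 - 7371))*((-32 - 6)**2 + 36978) = (-50113 + 7964)*((-38)**2 + 36978) = -42149*(1444 + 36978) = -42149*38422 = -1619448878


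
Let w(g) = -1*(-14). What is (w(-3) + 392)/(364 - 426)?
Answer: -203/31 ≈ -6.5484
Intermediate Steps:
w(g) = 14
(w(-3) + 392)/(364 - 426) = (14 + 392)/(364 - 426) = 406/(-62) = 406*(-1/62) = -203/31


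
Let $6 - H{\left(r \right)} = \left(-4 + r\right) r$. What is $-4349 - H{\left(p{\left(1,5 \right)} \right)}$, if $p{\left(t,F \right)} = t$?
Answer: $-4358$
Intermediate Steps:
$H{\left(r \right)} = 6 - r \left(-4 + r\right)$ ($H{\left(r \right)} = 6 - \left(-4 + r\right) r = 6 - r \left(-4 + r\right)$)
$-4349 - H{\left(p{\left(1,5 \right)} \right)} = -4349 - \left(6 - 1^{2} + 4 \cdot 1\right) = -4349 - \left(6 - 1 + 4\right) = -4349 - 9 = -4358$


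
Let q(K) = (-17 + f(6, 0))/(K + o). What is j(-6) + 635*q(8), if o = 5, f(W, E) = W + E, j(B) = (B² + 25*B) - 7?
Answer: -8558/13 ≈ -658.31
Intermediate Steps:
j(B) = -7 + B² + 25*B
f(W, E) = E + W
q(K) = -11/(5 + K) (q(K) = (-17 + (0 + 6))/(K + 5) = (-17 + 6)/(5 + K) = -11/(5 + K))
j(-6) + 635*q(8) = (-7 + (-6)² + 25*(-6)) + 635*(-11/(5 + 8)) = (-7 + 36 - 150) + 635*(-11/13) = -121 + 635*(-11*1/13) = -121 + 635*(-11/13) = -121 - 6985/13 = -8558/13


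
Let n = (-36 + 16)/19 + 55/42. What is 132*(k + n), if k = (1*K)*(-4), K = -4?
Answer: 285406/133 ≈ 2145.9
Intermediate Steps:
n = 205/798 (n = -20*1/19 + 55*(1/42) = -20/19 + 55/42 = 205/798 ≈ 0.25689)
k = 16 (k = (1*(-4))*(-4) = -4*(-4) = 16)
132*(k + n) = 132*(16 + 205/798) = 132*(12973/798) = 285406/133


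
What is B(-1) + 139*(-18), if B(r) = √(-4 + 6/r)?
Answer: -2502 + I*√10 ≈ -2502.0 + 3.1623*I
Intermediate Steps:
B(-1) + 139*(-18) = √(-4 + 6/(-1)) + 139*(-18) = √(-4 + 6*(-1)) - 2502 = √(-4 - 6) - 2502 = √(-10) - 2502 = I*√10 - 2502 = -2502 + I*√10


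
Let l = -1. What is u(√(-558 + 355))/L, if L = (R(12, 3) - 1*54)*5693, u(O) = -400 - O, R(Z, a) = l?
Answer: 80/62623 + I*√203/313115 ≈ 0.0012775 + 4.5503e-5*I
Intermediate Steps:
R(Z, a) = -1
L = -313115 (L = (-1 - 1*54)*5693 = (-1 - 54)*5693 = -55*5693 = -313115)
u(√(-558 + 355))/L = (-400 - √(-558 + 355))/(-313115) = (-400 - √(-203))*(-1/313115) = (-400 - I*√203)*(-1/313115) = 80/62623 + I*√203/313115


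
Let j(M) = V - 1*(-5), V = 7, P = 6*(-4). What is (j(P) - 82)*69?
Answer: -4830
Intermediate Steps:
P = -24
j(M) = 12 (j(M) = 7 - 1*(-5) = 7 + 5 = 12)
(j(P) - 82)*69 = (12 - 82)*69 = -70*69 = -4830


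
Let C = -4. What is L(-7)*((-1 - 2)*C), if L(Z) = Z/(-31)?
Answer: 84/31 ≈ 2.7097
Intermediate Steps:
L(Z) = -Z/31 (L(Z) = Z*(-1/31) = -Z/31)
L(-7)*((-1 - 2)*C) = (-1/31*(-7))*((-1 - 2)*(-4)) = 7*(-3*(-4))/31 = (7/31)*12 = 84/31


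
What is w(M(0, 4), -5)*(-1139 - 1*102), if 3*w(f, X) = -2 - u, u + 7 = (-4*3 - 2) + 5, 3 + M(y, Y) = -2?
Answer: -17374/3 ≈ -5791.3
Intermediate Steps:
M(y, Y) = -5 (M(y, Y) = -3 - 2 = -5)
u = -16 (u = -7 + ((-4*3 - 2) + 5) = -7 + ((-12 - 2) + 5) = -7 + (-14 + 5) = -7 - 9 = -16)
w(f, X) = 14/3 (w(f, X) = (-2 - 1*(-16))/3 = (-2 + 16)/3 = (1/3)*14 = 14/3)
w(M(0, 4), -5)*(-1139 - 1*102) = 14*(-1139 - 1*102)/3 = 14*(-1139 - 102)/3 = (14/3)*(-1241) = -17374/3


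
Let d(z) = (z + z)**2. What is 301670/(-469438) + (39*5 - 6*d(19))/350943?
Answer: -18307440872/27457663339 ≈ -0.66675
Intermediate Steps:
d(z) = 4*z**2 (d(z) = (2*z)**2 = 4*z**2)
301670/(-469438) + (39*5 - 6*d(19))/350943 = 301670/(-469438) + (39*5 - 24*19**2)/350943 = 301670*(-1/469438) + (195 - 24*361)*(1/350943) = -150835/234719 + (195 - 6*1444)*(1/350943) = -150835/234719 + (195 - 8664)*(1/350943) = -150835/234719 - 8469*1/350943 = -150835/234719 - 2823/116981 = -18307440872/27457663339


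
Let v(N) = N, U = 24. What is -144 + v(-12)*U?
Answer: -432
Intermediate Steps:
-144 + v(-12)*U = -144 - 12*24 = -144 - 288 = -432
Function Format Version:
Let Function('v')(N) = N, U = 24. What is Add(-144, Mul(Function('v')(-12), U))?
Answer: -432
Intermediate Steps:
Add(-144, Mul(Function('v')(-12), U)) = Add(-144, Mul(-12, 24)) = Add(-144, -288) = -432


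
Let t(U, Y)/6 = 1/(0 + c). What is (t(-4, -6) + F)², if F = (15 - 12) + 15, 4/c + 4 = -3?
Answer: 225/4 ≈ 56.250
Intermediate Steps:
c = -4/7 (c = 4/(-4 - 3) = 4/(-7) = 4*(-⅐) = -4/7 ≈ -0.57143)
t(U, Y) = -21/2 (t(U, Y) = 6/(0 - 4/7) = 6/(-4/7) = 6*(-7/4) = -21/2)
F = 18 (F = 3 + 15 = 18)
(t(-4, -6) + F)² = (-21/2 + 18)² = (15/2)² = 225/4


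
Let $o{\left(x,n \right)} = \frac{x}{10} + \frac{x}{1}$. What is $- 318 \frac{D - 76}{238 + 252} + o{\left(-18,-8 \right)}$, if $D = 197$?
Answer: $- \frac{4818}{49} \approx -98.327$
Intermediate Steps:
$o{\left(x,n \right)} = \frac{11 x}{10}$ ($o{\left(x,n \right)} = x \frac{1}{10} + x 1 = \frac{x}{10} + x = \frac{11 x}{10}$)
$- 318 \frac{D - 76}{238 + 252} + o{\left(-18,-8 \right)} = - 318 \frac{197 - 76}{238 + 252} + \frac{11}{10} \left(-18\right) = - 318 \cdot \frac{121}{490} - \frac{99}{5} = - 318 \cdot 121 \cdot \frac{1}{490} - \frac{99}{5} = \left(-318\right) \frac{121}{490} - \frac{99}{5} = - \frac{19239}{245} - \frac{99}{5} = - \frac{4818}{49}$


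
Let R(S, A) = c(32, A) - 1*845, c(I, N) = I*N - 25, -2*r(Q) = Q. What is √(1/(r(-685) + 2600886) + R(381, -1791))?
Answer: 2*I*√393682086058785901/5202457 ≈ 241.21*I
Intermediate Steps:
r(Q) = -Q/2
c(I, N) = -25 + I*N
R(S, A) = -870 + 32*A (R(S, A) = (-25 + 32*A) - 1*845 = (-25 + 32*A) - 845 = -870 + 32*A)
√(1/(r(-685) + 2600886) + R(381, -1791)) = √(1/(-½*(-685) + 2600886) + (-870 + 32*(-1791))) = √(1/(685/2 + 2600886) + (-870 - 57312)) = √(1/(5202457/2) - 58182) = √(2/5202457 - 58182) = √(-302689353172/5202457) = 2*I*√393682086058785901/5202457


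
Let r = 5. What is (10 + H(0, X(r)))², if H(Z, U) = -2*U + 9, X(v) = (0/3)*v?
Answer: 361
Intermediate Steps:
X(v) = 0 (X(v) = (0*(⅓))*v = 0*v = 0)
H(Z, U) = 9 - 2*U
(10 + H(0, X(r)))² = (10 + (9 - 2*0))² = (10 + (9 + 0))² = (10 + 9)² = 19² = 361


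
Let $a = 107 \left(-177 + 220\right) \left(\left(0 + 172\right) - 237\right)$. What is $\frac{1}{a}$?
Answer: $- \frac{1}{299065} \approx -3.3438 \cdot 10^{-6}$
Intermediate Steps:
$a = -299065$ ($a = 107 \cdot 43 \left(172 - 237\right) = 107 \cdot 43 \left(-65\right) = 107 \left(-2795\right) = -299065$)
$\frac{1}{a} = \frac{1}{-299065} = - \frac{1}{299065}$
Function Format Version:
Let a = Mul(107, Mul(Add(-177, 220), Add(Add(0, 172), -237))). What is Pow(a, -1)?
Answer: Rational(-1, 299065) ≈ -3.3438e-6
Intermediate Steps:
a = -299065 (a = Mul(107, Mul(43, Add(172, -237))) = Mul(107, Mul(43, -65)) = Mul(107, -2795) = -299065)
Pow(a, -1) = Pow(-299065, -1) = Rational(-1, 299065)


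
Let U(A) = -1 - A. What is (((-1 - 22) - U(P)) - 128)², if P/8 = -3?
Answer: 30276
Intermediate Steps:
P = -24 (P = 8*(-3) = -24)
(((-1 - 22) - U(P)) - 128)² = (((-1 - 22) - (-1 - 1*(-24))) - 128)² = ((-23 - (-1 + 24)) - 128)² = ((-23 - 1*23) - 128)² = ((-23 - 23) - 128)² = (-46 - 128)² = (-174)² = 30276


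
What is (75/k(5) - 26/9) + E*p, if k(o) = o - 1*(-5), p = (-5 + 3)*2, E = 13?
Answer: -853/18 ≈ -47.389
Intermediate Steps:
p = -4 (p = -2*2 = -4)
k(o) = 5 + o (k(o) = o + 5 = 5 + o)
(75/k(5) - 26/9) + E*p = (75/(5 + 5) - 26/9) + 13*(-4) = (75/10 - 26*⅑) - 52 = (75*(⅒) - 26/9) - 52 = (15/2 - 26/9) - 52 = 83/18 - 52 = -853/18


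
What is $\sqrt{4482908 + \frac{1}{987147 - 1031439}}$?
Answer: $\frac{\sqrt{2198621230647855}}{22146} \approx 2117.3$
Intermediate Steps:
$\sqrt{4482908 + \frac{1}{987147 - 1031439}} = \sqrt{4482908 + \frac{1}{-44292}} = \sqrt{4482908 - \frac{1}{44292}} = \sqrt{\frac{198556961135}{44292}} = \frac{\sqrt{2198621230647855}}{22146}$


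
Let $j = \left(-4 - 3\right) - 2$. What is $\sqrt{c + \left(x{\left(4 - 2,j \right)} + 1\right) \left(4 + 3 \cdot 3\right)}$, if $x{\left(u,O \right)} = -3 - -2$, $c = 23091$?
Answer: $\sqrt{23091} \approx 151.96$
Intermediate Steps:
$j = -9$ ($j = -7 - 2 = -9$)
$x{\left(u,O \right)} = -1$ ($x{\left(u,O \right)} = -3 + 2 = -1$)
$\sqrt{c + \left(x{\left(4 - 2,j \right)} + 1\right) \left(4 + 3 \cdot 3\right)} = \sqrt{23091 + \left(-1 + 1\right) \left(4 + 3 \cdot 3\right)} = \sqrt{23091 + 0 \left(4 + 9\right)} = \sqrt{23091 + 0 \cdot 13} = \sqrt{23091 + 0} = \sqrt{23091}$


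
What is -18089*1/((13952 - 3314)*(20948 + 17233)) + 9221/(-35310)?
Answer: -28378238479/108650335365 ≈ -0.26119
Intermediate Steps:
-18089*1/((13952 - 3314)*(20948 + 17233)) + 9221/(-35310) = -18089/(10638*38181) + 9221*(-1/35310) = -18089/406169478 - 9221/35310 = -28378238479/108650335365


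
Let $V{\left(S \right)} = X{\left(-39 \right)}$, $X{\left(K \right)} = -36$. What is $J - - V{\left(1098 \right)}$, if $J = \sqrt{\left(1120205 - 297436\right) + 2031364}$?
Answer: $-36 + \sqrt{2854133} \approx 1653.4$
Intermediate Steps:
$V{\left(S \right)} = -36$
$J = \sqrt{2854133}$ ($J = \sqrt{822769 + 2031364} = \sqrt{2854133} \approx 1689.4$)
$J - - V{\left(1098 \right)} = \sqrt{2854133} - \left(-1\right) \left(-36\right) = \sqrt{2854133} - 36 = -36 + \sqrt{2854133}$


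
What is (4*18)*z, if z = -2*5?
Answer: -720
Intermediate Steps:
z = -10
(4*18)*z = (4*18)*(-10) = 72*(-10) = -720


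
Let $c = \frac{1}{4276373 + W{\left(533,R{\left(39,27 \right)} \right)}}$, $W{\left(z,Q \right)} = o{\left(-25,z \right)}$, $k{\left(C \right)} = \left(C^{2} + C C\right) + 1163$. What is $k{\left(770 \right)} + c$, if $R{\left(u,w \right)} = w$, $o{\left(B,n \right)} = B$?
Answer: $\frac{5075866851125}{4276348} \approx 1.187 \cdot 10^{6}$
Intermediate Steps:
$k{\left(C \right)} = 1163 + 2 C^{2}$ ($k{\left(C \right)} = \left(C^{2} + C^{2}\right) + 1163 = 2 C^{2} + 1163 = 1163 + 2 C^{2}$)
$W{\left(z,Q \right)} = -25$
$c = \frac{1}{4276348}$ ($c = \frac{1}{4276373 - 25} = \frac{1}{4276348} \approx 2.3384 \cdot 10^{-7}$)
$k{\left(770 \right)} + c = \left(1163 + 2 \cdot 770^{2}\right) + \frac{1}{4276348} = \left(1163 + 2 \cdot 592900\right) + \frac{1}{4276348} = \left(1163 + 1185800\right) + \frac{1}{4276348} = 1186963 + \frac{1}{4276348} = \frac{5075866851125}{4276348}$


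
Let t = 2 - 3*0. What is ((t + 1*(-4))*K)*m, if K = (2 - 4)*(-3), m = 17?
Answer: -204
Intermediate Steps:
t = 2 (t = 2 + 0 = 2)
K = 6 (K = -2*(-3) = 6)
((t + 1*(-4))*K)*m = ((2 + 1*(-4))*6)*17 = ((2 - 4)*6)*17 = -2*6*17 = -12*17 = -204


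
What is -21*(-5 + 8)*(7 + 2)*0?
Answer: 0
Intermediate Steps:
-21*(-5 + 8)*(7 + 2)*0 = -63*9*0 = -21*27*0 = -567*0 = 0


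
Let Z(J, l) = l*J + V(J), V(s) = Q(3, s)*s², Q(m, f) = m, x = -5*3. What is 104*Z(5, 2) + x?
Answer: 8825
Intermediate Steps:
x = -15
V(s) = 3*s²
Z(J, l) = 3*J² + J*l (Z(J, l) = l*J + 3*J² = J*l + 3*J² = 3*J² + J*l)
104*Z(5, 2) + x = 104*(5*(2 + 3*5)) - 15 = 104*(5*(2 + 15)) - 15 = 104*(5*17) - 15 = 104*85 - 15 = 8840 - 15 = 8825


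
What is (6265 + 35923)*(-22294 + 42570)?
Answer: 855403888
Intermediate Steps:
(6265 + 35923)*(-22294 + 42570) = 42188*20276 = 855403888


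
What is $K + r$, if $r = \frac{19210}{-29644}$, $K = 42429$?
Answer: $\frac{628873033}{14822} \approx 42428.0$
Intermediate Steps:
$r = - \frac{9605}{14822}$ ($r = 19210 \left(- \frac{1}{29644}\right) = - \frac{9605}{14822} \approx -0.64802$)
$K + r = 42429 - \frac{9605}{14822} = \frac{628873033}{14822}$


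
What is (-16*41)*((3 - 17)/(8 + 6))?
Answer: 656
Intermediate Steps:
(-16*41)*((3 - 17)/(8 + 6)) = -(-9184)/14 = -656*(-1) = 656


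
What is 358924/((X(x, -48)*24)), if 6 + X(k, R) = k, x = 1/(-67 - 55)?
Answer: -5473591/2199 ≈ -2489.1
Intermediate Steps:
x = -1/122 (x = 1/(-122) = -1/122 ≈ -0.0081967)
X(k, R) = -6 + k
358924/((X(x, -48)*24)) = 358924/(((-6 - 1/122)*24)) = 358924/((-733/122*24)) = 358924/(-8796/61) = 358924*(-61/8796) = -5473591/2199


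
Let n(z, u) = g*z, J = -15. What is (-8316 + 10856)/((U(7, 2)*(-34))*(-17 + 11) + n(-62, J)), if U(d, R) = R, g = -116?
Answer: 127/380 ≈ 0.33421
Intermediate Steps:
n(z, u) = -116*z
(-8316 + 10856)/((U(7, 2)*(-34))*(-17 + 11) + n(-62, J)) = (-8316 + 10856)/((2*(-34))*(-17 + 11) - 116*(-62)) = 2540/(-68*(-6) + 7192) = 2540/(408 + 7192) = 2540/7600 = 2540*(1/7600) = 127/380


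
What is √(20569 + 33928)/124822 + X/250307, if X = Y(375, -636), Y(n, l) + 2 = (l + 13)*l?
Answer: 396226/250307 + √54497/124822 ≈ 1.5848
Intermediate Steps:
Y(n, l) = -2 + l*(13 + l) (Y(n, l) = -2 + (l + 13)*l = -2 + (13 + l)*l = -2 + l*(13 + l))
X = 396226 (X = -2 + (-636)² + 13*(-636) = -2 + 404496 - 8268 = 396226)
√(20569 + 33928)/124822 + X/250307 = √(20569 + 33928)/124822 + 396226/250307 = √54497*(1/124822) + 396226*(1/250307) = √54497/124822 + 396226/250307 = 396226/250307 + √54497/124822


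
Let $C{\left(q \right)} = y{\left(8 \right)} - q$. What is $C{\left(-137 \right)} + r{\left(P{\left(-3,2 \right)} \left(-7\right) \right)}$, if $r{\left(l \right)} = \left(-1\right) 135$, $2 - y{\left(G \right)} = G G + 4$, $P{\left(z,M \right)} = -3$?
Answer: $-64$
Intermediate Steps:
$y{\left(G \right)} = -2 - G^{2}$ ($y{\left(G \right)} = 2 - \left(G G + 4\right) = 2 - \left(G^{2} + 4\right) = 2 - \left(4 + G^{2}\right) = -2 - G^{2}$)
$r{\left(l \right)} = -135$
$C{\left(q \right)} = -66 - q$ ($C{\left(q \right)} = \left(-2 - 8^{2}\right) - q = \left(-2 - 64\right) - q = -66 - q$)
$C{\left(-137 \right)} + r{\left(P{\left(-3,2 \right)} \left(-7\right) \right)} = \left(-66 - -137\right) - 135 = \left(-66 + 137\right) - 135 = 71 - 135 = -64$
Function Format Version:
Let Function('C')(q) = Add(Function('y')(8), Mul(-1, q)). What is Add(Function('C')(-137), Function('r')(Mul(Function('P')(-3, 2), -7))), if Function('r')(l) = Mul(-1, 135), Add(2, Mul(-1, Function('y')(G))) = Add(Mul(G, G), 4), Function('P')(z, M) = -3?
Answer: -64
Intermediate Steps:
Function('y')(G) = Add(-2, Mul(-1, Pow(G, 2))) (Function('y')(G) = Add(2, Mul(-1, Add(Mul(G, G), 4))) = Add(2, Mul(-1, Add(Pow(G, 2), 4))) = Add(2, Mul(-1, Add(4, Pow(G, 2)))) = Add(2, Add(-4, Mul(-1, Pow(G, 2)))) = Add(-2, Mul(-1, Pow(G, 2))))
Function('r')(l) = -135
Function('C')(q) = Add(-66, Mul(-1, q)) (Function('C')(q) = Add(Add(-2, Mul(-1, Pow(8, 2))), Mul(-1, q)) = Add(Add(-2, Mul(-1, 64)), Mul(-1, q)) = Add(Add(-2, -64), Mul(-1, q)) = Add(-66, Mul(-1, q)))
Add(Function('C')(-137), Function('r')(Mul(Function('P')(-3, 2), -7))) = Add(Add(-66, Mul(-1, -137)), -135) = Add(Add(-66, 137), -135) = Add(71, -135) = -64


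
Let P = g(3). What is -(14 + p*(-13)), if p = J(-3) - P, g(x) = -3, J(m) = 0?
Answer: 25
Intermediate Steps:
P = -3
p = 3 (p = 0 - 1*(-3) = 0 + 3 = 3)
-(14 + p*(-13)) = -(14 + 3*(-13)) = -(14 - 39) = -1*(-25) = 25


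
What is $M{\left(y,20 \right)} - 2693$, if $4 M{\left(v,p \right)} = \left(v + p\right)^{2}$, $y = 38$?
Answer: $-1852$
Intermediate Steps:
$M{\left(v,p \right)} = \frac{\left(p + v\right)^{2}}{4}$ ($M{\left(v,p \right)} = \frac{\left(v + p\right)^{2}}{4} = \frac{\left(p + v\right)^{2}}{4}$)
$M{\left(y,20 \right)} - 2693 = \frac{\left(20 + 38\right)^{2}}{4} - 2693 = \frac{58^{2}}{4} - 2693 = \frac{1}{4} \cdot 3364 - 2693 = 841 - 2693 = -1852$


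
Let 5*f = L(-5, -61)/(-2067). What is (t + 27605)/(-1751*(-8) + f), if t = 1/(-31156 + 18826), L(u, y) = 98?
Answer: 234514688161/119003062404 ≈ 1.9707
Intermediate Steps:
t = -1/12330 (t = 1/(-12330) = -1/12330 ≈ -8.1103e-5)
f = -98/10335 (f = (98/(-2067))/5 = (98*(-1/2067))/5 = (1/5)*(-98/2067) = -98/10335 ≈ -0.0094823)
(t + 27605)/(-1751*(-8) + f) = (-1/12330 + 27605)/(-1751*(-8) - 98/10335) = 340369649/(12330*(14008 - 98/10335)) = 340369649/(12330*(144772582/10335)) = (340369649/12330)*(10335/144772582) = 234514688161/119003062404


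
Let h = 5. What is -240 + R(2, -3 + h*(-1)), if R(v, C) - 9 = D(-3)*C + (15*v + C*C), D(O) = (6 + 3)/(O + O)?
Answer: -125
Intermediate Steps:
D(O) = 9/(2*O) (D(O) = 9/((2*O)) = 9*(1/(2*O)) = 9/(2*O))
R(v, C) = 9 + C² + 15*v - 3*C/2 (R(v, C) = 9 + (((9/2)/(-3))*C + (15*v + C*C)) = 9 + (((9/2)*(-⅓))*C + (15*v + C²)) = 9 + (-3*C/2 + (C² + 15*v)) = 9 + (C² + 15*v - 3*C/2) = 9 + C² + 15*v - 3*C/2)
-240 + R(2, -3 + h*(-1)) = -240 + (9 + (-3 + 5*(-1))² + 15*2 - 3*(-3 + 5*(-1))/2) = -240 + (9 + (-3 - 5)² + 30 - 3*(-3 - 5)/2) = -240 + (9 + (-8)² + 30 - 3/2*(-8)) = -240 + (9 + 64 + 30 + 12) = -240 + 115 = -125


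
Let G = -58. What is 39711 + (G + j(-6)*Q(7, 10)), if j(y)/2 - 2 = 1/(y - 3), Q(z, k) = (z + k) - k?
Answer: 357115/9 ≈ 39679.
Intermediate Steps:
Q(z, k) = z (Q(z, k) = (k + z) - k = z)
j(y) = 4 + 2/(-3 + y) (j(y) = 4 + 2/(y - 3) = 4 + 2/(-3 + y))
39711 + (G + j(-6)*Q(7, 10)) = 39711 + (-58 + (2*(-5 + 2*(-6))/(-3 - 6))*7) = 39711 + (-58 + (2*(-5 - 12)/(-9))*7) = 39711 + (-58 + (2*(-1/9)*(-17))*7) = 39711 + (-58 + (34/9)*7) = 39711 + (-58 + 238/9) = 39711 - 284/9 = 357115/9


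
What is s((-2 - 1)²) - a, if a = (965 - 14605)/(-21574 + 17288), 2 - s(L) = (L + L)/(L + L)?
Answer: -4677/2143 ≈ -2.1825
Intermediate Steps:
s(L) = 1 (s(L) = 2 - (L + L)/(L + L) = 2 - 2*L/(2*L) = 2 - 2*L*1/(2*L) = 2 - 1*1 = 2 - 1 = 1)
a = 6820/2143 (a = -13640/(-4286) = -13640*(-1/4286) = 6820/2143 ≈ 3.1825)
s((-2 - 1)²) - a = 1 - 1*6820/2143 = 1 - 6820/2143 = -4677/2143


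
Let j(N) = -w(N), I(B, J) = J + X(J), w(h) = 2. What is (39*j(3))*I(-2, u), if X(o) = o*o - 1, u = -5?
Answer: -1482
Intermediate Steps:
X(o) = -1 + o² (X(o) = o² - 1 = -1 + o²)
I(B, J) = -1 + J + J² (I(B, J) = J + (-1 + J²) = -1 + J + J²)
j(N) = -2 (j(N) = -1*2 = -2)
(39*j(3))*I(-2, u) = (39*(-2))*(-1 - 5 + (-5)²) = -78*(-1 - 5 + 25) = -78*19 = -1482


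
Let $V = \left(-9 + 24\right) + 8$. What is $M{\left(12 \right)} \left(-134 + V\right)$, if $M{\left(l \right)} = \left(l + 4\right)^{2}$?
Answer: $-28416$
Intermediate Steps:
$M{\left(l \right)} = \left(4 + l\right)^{2}$
$V = 23$ ($V = 15 + 8 = 23$)
$M{\left(12 \right)} \left(-134 + V\right) = \left(4 + 12\right)^{2} \left(-134 + 23\right) = 16^{2} \left(-111\right) = 256 \left(-111\right) = -28416$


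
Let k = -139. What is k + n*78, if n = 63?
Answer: 4775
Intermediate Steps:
k + n*78 = -139 + 63*78 = -139 + 4914 = 4775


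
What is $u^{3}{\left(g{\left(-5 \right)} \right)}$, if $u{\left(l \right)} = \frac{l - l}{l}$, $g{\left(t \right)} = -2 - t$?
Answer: $0$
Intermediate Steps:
$u{\left(l \right)} = 0$ ($u{\left(l \right)} = \frac{0}{l} = 0$)
$u^{3}{\left(g{\left(-5 \right)} \right)} = 0^{3} = 0$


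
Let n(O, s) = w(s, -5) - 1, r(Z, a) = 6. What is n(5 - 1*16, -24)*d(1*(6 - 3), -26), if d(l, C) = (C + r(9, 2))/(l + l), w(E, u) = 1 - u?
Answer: -50/3 ≈ -16.667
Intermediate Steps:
d(l, C) = (6 + C)/(2*l) (d(l, C) = (C + 6)/(l + l) = (6 + C)/((2*l)) = (6 + C)*(1/(2*l)) = (6 + C)/(2*l))
n(O, s) = 5 (n(O, s) = (1 - 1*(-5)) - 1 = (1 + 5) - 1 = 6 - 1 = 5)
n(5 - 1*16, -24)*d(1*(6 - 3), -26) = 5*((6 - 26)/(2*((1*(6 - 3))))) = 5*((1/2)*(-20)/(1*3)) = 5*((1/2)*(-20)/3) = 5*((1/2)*(1/3)*(-20)) = 5*(-10/3) = -50/3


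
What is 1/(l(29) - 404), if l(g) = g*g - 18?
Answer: 1/419 ≈ 0.0023866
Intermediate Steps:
l(g) = -18 + g² (l(g) = g² - 18 = -18 + g²)
1/(l(29) - 404) = 1/((-18 + 29²) - 404) = 1/((-18 + 841) - 404) = 1/(823 - 404) = 1/419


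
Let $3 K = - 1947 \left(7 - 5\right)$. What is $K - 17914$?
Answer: $-19212$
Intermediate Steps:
$K = -1298$ ($K = \frac{\left(-1947\right) \left(7 - 5\right)}{3} = \frac{\left(-1947\right) 2}{3} = \frac{1}{3} \left(-3894\right) = -1298$)
$K - 17914 = -1298 - 17914 = -19212$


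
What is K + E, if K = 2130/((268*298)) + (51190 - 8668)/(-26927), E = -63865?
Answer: -68672444397109/1075248964 ≈ -63867.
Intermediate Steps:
K = -1669311249/1075248964 (K = 2130/79864 + 42522*(-1/26927) = 2130*(1/79864) - 42522/26927 = 1065/39932 - 42522/26927 = -1669311249/1075248964 ≈ -1.5525)
K + E = -1669311249/1075248964 - 63865 = -68672444397109/1075248964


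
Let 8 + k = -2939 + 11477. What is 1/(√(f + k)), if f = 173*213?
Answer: √45379/45379 ≈ 0.0046943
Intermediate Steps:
f = 36849
k = 8530 (k = -8 + (-2939 + 11477) = -8 + 8538 = 8530)
1/(√(f + k)) = 1/(√(36849 + 8530)) = 1/(√45379) = √45379/45379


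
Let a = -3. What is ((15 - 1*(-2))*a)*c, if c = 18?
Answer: -918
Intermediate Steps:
((15 - 1*(-2))*a)*c = ((15 - 1*(-2))*(-3))*18 = ((15 + 2)*(-3))*18 = (17*(-3))*18 = -51*18 = -918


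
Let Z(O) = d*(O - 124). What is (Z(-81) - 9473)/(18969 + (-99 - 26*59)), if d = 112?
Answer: -32433/17336 ≈ -1.8708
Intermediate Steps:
Z(O) = -13888 + 112*O (Z(O) = 112*(O - 124) = 112*(-124 + O) = -13888 + 112*O)
(Z(-81) - 9473)/(18969 + (-99 - 26*59)) = ((-13888 + 112*(-81)) - 9473)/(18969 + (-99 - 26*59)) = ((-13888 - 9072) - 9473)/(18969 + (-99 - 1534)) = (-22960 - 9473)/(18969 - 1633) = -32433/17336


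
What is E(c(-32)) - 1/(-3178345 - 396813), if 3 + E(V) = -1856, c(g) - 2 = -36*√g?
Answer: -6646218721/3575158 ≈ -1859.0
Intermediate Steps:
c(g) = 2 - 36*√g
E(V) = -1859 (E(V) = -3 - 1856 = -1859)
E(c(-32)) - 1/(-3178345 - 396813) = -1859 - 1/(-3178345 - 396813) = -1859 - 1/(-3575158) = -1859 - 1*(-1/3575158) = -1859 + 1/3575158 = -6646218721/3575158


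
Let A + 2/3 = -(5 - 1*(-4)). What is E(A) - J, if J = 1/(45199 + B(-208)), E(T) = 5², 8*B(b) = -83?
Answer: 9037717/361509 ≈ 25.000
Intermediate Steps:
B(b) = -83/8 (B(b) = (⅛)*(-83) = -83/8)
A = -29/3 (A = -⅔ - (5 - 1*(-4)) = -⅔ - (5 + 4) = -⅔ - 1*9 = -⅔ - 9 = -29/3 ≈ -9.6667)
E(T) = 25
J = 8/361509 (J = 1/(45199 - 83/8) = 1/(361509/8) = 8/361509 ≈ 2.2129e-5)
E(A) - J = 25 - 1*8/361509 = 25 - 8/361509 = 9037717/361509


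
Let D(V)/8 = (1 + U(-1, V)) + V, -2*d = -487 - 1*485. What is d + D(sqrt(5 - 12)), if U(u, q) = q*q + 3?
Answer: 462 + 8*I*sqrt(7) ≈ 462.0 + 21.166*I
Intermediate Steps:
U(u, q) = 3 + q**2 (U(u, q) = q**2 + 3 = 3 + q**2)
d = 486 (d = -(-487 - 1*485)/2 = -(-487 - 485)/2 = -1/2*(-972) = 486)
D(V) = 32 + 8*V + 8*V**2 (D(V) = 8*((1 + (3 + V**2)) + V) = 8*((4 + V**2) + V) = 8*(4 + V + V**2) = 32 + 8*V + 8*V**2)
d + D(sqrt(5 - 12)) = 486 + (32 + 8*sqrt(5 - 12) + 8*(sqrt(5 - 12))**2) = 486 + (32 + 8*sqrt(-7) + 8*(sqrt(-7))**2) = 486 + (32 + 8*(I*sqrt(7)) + 8*(I*sqrt(7))**2) = 486 + (32 + 8*I*sqrt(7) + 8*(-7)) = 486 + (32 + 8*I*sqrt(7) - 56) = 486 + (-24 + 8*I*sqrt(7)) = 462 + 8*I*sqrt(7)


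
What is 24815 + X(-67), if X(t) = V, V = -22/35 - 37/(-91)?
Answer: 11290724/455 ≈ 24815.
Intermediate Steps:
V = -101/455 (V = -22*1/35 - 37*(-1/91) = -22/35 + 37/91 = -101/455 ≈ -0.22198)
X(t) = -101/455
24815 + X(-67) = 24815 - 101/455 = 11290724/455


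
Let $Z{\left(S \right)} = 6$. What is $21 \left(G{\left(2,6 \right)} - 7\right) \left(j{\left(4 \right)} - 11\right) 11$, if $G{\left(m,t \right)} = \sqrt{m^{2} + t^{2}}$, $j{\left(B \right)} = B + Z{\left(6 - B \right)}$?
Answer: $1617 - 462 \sqrt{10} \approx 156.03$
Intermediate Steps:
$j{\left(B \right)} = 6 + B$ ($j{\left(B \right)} = B + 6 = 6 + B$)
$21 \left(G{\left(2,6 \right)} - 7\right) \left(j{\left(4 \right)} - 11\right) 11 = 21 \left(\sqrt{2^{2} + 6^{2}} - 7\right) \left(\left(6 + 4\right) - 11\right) 11 = 21 \left(\sqrt{4 + 36} - 7\right) \left(10 - 11\right) 11 = 21 \left(\sqrt{40} - 7\right) \left(-1\right) 11 = 21 \left(2 \sqrt{10} - 7\right) \left(-1\right) 11 = 21 \left(-7 + 2 \sqrt{10}\right) \left(-1\right) 11 = 21 \left(7 - 2 \sqrt{10}\right) 11 = \left(147 - 42 \sqrt{10}\right) 11 = 1617 - 462 \sqrt{10}$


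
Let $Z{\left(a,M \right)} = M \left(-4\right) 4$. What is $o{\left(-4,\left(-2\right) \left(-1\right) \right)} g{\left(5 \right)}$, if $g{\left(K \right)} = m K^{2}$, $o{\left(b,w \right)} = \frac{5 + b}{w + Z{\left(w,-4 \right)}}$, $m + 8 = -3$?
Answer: $- \frac{25}{6} \approx -4.1667$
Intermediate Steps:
$Z{\left(a,M \right)} = - 16 M$ ($Z{\left(a,M \right)} = - 4 M 4 = - 16 M$)
$m = -11$ ($m = -8 - 3 = -11$)
$o{\left(b,w \right)} = \frac{5 + b}{64 + w}$ ($o{\left(b,w \right)} = \frac{5 + b}{w - -64} = \frac{5 + b}{w + 64} = \frac{5 + b}{64 + w}$)
$g{\left(K \right)} = - 11 K^{2}$
$o{\left(-4,\left(-2\right) \left(-1\right) \right)} g{\left(5 \right)} = \frac{5 - 4}{64 - -2} \left(- 11 \cdot 5^{2}\right) = \frac{1}{64 + 2} \cdot 1 \left(\left(-11\right) 25\right) = \frac{1}{66} \cdot 1 \left(-275\right) = \frac{1}{66} \left(-275\right) = - \frac{25}{6}$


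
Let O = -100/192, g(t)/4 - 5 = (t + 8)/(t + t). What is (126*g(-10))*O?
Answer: -5355/4 ≈ -1338.8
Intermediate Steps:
g(t) = 20 + 2*(8 + t)/t (g(t) = 20 + 4*((t + 8)/(t + t)) = 20 + 4*((8 + t)/((2*t))) = 20 + 4*((8 + t)*(1/(2*t))) = 20 + 4*((8 + t)/(2*t)) = 20 + 2*(8 + t)/t)
O = -25/48 (O = -100*1/192 = -25/48 ≈ -0.52083)
(126*g(-10))*O = (126*(22 + 16/(-10)))*(-25/48) = (126*(22 + 16*(-1/10)))*(-25/48) = (126*(22 - 8/5))*(-25/48) = (126*(102/5))*(-25/48) = (12852/5)*(-25/48) = -5355/4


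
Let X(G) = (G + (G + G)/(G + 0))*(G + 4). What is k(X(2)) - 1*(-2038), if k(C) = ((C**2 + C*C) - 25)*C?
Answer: 29086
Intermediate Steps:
X(G) = (2 + G)*(4 + G) (X(G) = (G + (2*G)/G)*(4 + G) = (G + 2)*(4 + G) = (2 + G)*(4 + G))
k(C) = C*(-25 + 2*C**2) (k(C) = ((C**2 + C**2) - 25)*C = (2*C**2 - 25)*C = (-25 + 2*C**2)*C = C*(-25 + 2*C**2))
k(X(2)) - 1*(-2038) = (8 + 2**2 + 6*2)*(-25 + 2*(8 + 2**2 + 6*2)**2) - 1*(-2038) = (8 + 4 + 12)*(-25 + 2*(8 + 4 + 12)**2) + 2038 = 24*(-25 + 2*24**2) + 2038 = 24*(-25 + 2*576) + 2038 = 24*(-25 + 1152) + 2038 = 24*1127 + 2038 = 27048 + 2038 = 29086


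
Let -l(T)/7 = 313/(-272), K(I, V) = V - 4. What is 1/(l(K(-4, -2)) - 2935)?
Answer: -272/796129 ≈ -0.00034165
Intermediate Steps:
K(I, V) = -4 + V
l(T) = 2191/272 (l(T) = -2191/(-272) = -2191*(-1)/272 = -7*(-313/272) = 2191/272)
1/(l(K(-4, -2)) - 2935) = 1/(2191/272 - 2935) = 1/(-796129/272) = -272/796129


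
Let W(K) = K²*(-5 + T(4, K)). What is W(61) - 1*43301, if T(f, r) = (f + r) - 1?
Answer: 176238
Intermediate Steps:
T(f, r) = -1 + f + r
W(K) = K²*(-2 + K) (W(K) = K²*(-5 + (-1 + 4 + K)) = K²*(-5 + (3 + K)) = K²*(-2 + K))
W(61) - 1*43301 = 61²*(-2 + 61) - 1*43301 = 3721*59 - 43301 = 219539 - 43301 = 176238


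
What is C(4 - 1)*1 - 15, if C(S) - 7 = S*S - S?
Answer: -2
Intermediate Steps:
C(S) = 7 + S² - S (C(S) = 7 + (S*S - S) = 7 + (S² - S) = 7 + S² - S)
C(4 - 1)*1 - 15 = (7 + (4 - 1)² - (4 - 1))*1 - 15 = (7 + 3² - 1*3)*1 - 15 = (7 + 9 - 3)*1 - 15 = 13*1 - 15 = 13 - 15 = -2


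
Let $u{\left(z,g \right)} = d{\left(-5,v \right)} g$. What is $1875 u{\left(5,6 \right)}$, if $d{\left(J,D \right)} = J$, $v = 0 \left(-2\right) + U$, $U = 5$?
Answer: $-56250$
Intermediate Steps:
$v = 5$ ($v = 0 \left(-2\right) + 5 = 0 + 5 = 5$)
$u{\left(z,g \right)} = - 5 g$
$1875 u{\left(5,6 \right)} = 1875 \left(\left(-5\right) 6\right) = 1875 \left(-30\right) = -56250$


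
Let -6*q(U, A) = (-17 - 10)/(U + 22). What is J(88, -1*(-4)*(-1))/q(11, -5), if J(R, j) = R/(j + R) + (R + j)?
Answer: 39292/63 ≈ 623.68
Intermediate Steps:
q(U, A) = 9/(2*(22 + U)) (q(U, A) = -(-17 - 10)/(6*(U + 22)) = -(-9)/(2*(22 + U)) = 9/(2*(22 + U)))
J(R, j) = R + j + R/(R + j) (J(R, j) = R/(R + j) + (R + j) = R + j + R/(R + j))
J(88, -1*(-4)*(-1))/q(11, -5) = ((88 + 88**2 + (-1*(-4)*(-1))**2 + 2*88*(-1*(-4)*(-1)))/(88 - 1*(-4)*(-1)))/((9/(2*(22 + 11)))) = ((88 + 7744 + (4*(-1))**2 + 2*88*(4*(-1)))/(88 + 4*(-1)))/(((9/2)/33)) = ((88 + 7744 + (-4)**2 + 2*88*(-4))/(88 - 4))/(((9/2)*(1/33))) = ((88 + 7744 + 16 - 704)/84)/(3/22) = ((1/84)*7144)*(22/3) = (1786/21)*(22/3) = 39292/63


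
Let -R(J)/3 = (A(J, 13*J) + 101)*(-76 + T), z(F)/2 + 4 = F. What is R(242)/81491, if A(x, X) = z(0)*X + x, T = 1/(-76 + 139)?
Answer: -39612425/570437 ≈ -69.442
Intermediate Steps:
z(F) = -8 + 2*F
T = 1/63 ≈ 0.015873
A(x, X) = x - 8*X (A(x, X) = (-8 + 2*0)*X + x = (-8 + 0)*X + x = -8*X + x = x - 8*X)
R(J) = 483487/21 - 493061*J/21 (R(J) = -3*((J - 104*J) + 101)*(-76 + 1/63) = -3*((J - 104*J) + 101)*(-4787)/63 = -3*(-103*J + 101)*(-4787)/63 = -3*(101 - 103*J)*(-4787)/63 = -3*(-483487/63 + 493061*J/63) = 483487/21 - 493061*J/21)
R(242)/81491 = (483487/21 - 493061/21*242)/81491 = (483487/21 - 119320762/21)*(1/81491) = -39612425/7*1/81491 = -39612425/570437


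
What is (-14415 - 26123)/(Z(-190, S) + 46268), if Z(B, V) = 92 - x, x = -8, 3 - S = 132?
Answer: -20269/23184 ≈ -0.87427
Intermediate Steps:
S = -129 (S = 3 - 1*132 = 3 - 132 = -129)
Z(B, V) = 100 (Z(B, V) = 92 - 1*(-8) = 92 + 8 = 100)
(-14415 - 26123)/(Z(-190, S) + 46268) = (-14415 - 26123)/(100 + 46268) = -40538/46368 = -40538*1/46368 = -20269/23184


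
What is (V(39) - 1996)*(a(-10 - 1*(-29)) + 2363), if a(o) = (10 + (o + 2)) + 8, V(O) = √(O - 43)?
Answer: -4794392 + 4804*I ≈ -4.7944e+6 + 4804.0*I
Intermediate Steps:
V(O) = √(-43 + O)
a(o) = 20 + o (a(o) = (10 + (2 + o)) + 8 = (12 + o) + 8 = 20 + o)
(V(39) - 1996)*(a(-10 - 1*(-29)) + 2363) = (√(-43 + 39) - 1996)*((20 + (-10 - 1*(-29))) + 2363) = (√(-4) - 1996)*((20 + (-10 + 29)) + 2363) = (2*I - 1996)*((20 + 19) + 2363) = (-1996 + 2*I)*(39 + 2363) = (-1996 + 2*I)*2402 = -4794392 + 4804*I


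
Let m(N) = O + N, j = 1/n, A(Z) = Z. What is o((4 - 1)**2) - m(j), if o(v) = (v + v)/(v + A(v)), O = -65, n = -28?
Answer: 1849/28 ≈ 66.036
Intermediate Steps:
o(v) = 1 (o(v) = (v + v)/(v + v) = (2*v)/((2*v)) = (2*v)*(1/(2*v)) = 1)
j = -1/28 (j = 1/(-28) = -1/28 ≈ -0.035714)
m(N) = -65 + N
o((4 - 1)**2) - m(j) = 1 - (-65 - 1/28) = 1 - 1*(-1821/28) = 1 + 1821/28 = 1849/28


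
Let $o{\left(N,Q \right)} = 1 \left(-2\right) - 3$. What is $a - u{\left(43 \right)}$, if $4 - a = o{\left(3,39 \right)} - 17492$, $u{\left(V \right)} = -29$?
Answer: $17530$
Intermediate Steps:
$o{\left(N,Q \right)} = -5$ ($o{\left(N,Q \right)} = -2 - 3 = -5$)
$a = 17501$ ($a = 4 - \left(-5 - 17492\right) = 4 - -17497 = 4 + 17497 = 17501$)
$a - u{\left(43 \right)} = 17501 - -29 = 17501 + 29 = 17530$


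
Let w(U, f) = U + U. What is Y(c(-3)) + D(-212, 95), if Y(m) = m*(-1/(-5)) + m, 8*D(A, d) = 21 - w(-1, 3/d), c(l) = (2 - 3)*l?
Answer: 259/40 ≈ 6.4750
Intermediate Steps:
w(U, f) = 2*U
c(l) = -l
D(A, d) = 23/8 (D(A, d) = (21 - 2*(-1))/8 = (21 - 1*(-2))/8 = (21 + 2)/8 = (⅛)*23 = 23/8)
Y(m) = 6*m/5 (Y(m) = m*(-1*(-⅕)) + m = m*(⅕) + m = m/5 + m = 6*m/5)
Y(c(-3)) + D(-212, 95) = 6*(-1*(-3))/5 + 23/8 = (6/5)*3 + 23/8 = 18/5 + 23/8 = 259/40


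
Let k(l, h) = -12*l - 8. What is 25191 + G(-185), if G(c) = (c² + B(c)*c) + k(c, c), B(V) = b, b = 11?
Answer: 59593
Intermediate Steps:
B(V) = 11
k(l, h) = -8 - 12*l
G(c) = -8 + c² - c (G(c) = (c² + 11*c) + (-8 - 12*c) = -8 + c² - c)
25191 + G(-185) = 25191 + (-8 + (-185)² - 1*(-185)) = 25191 + (-8 + 34225 + 185) = 25191 + 34402 = 59593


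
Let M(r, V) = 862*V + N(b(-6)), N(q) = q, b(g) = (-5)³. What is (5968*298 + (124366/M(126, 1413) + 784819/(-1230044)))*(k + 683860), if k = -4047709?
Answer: -8962041326125517095620789/1498047216764 ≈ -5.9825e+12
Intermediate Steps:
b(g) = -125
M(r, V) = -125 + 862*V (M(r, V) = 862*V - 125 = -125 + 862*V)
(5968*298 + (124366/M(126, 1413) + 784819/(-1230044)))*(k + 683860) = (5968*298 + (124366/(-125 + 862*1413) + 784819/(-1230044)))*(-4047709 + 683860) = (1778464 + (124366/(-125 + 1218006) + 784819*(-1/1230044)))*(-3363849) = (1778464 + (124366/1217881 - 784819/1230044))*(-3363849) = (1778464 - 802840496435/1498047216764)*(-3363849) = (2664222242474474061/1498047216764)*(-3363849) = -8962041326125517095620789/1498047216764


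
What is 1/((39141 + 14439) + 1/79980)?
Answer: 79980/4285328401 ≈ 1.8664e-5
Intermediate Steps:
1/((39141 + 14439) + 1/79980) = 1/(53580 + 1/79980) = 1/(4285328401/79980) = 79980/4285328401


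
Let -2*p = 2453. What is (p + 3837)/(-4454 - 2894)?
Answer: -5221/14696 ≈ -0.35527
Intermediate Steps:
p = -2453/2 (p = -½*2453 = -2453/2 ≈ -1226.5)
(p + 3837)/(-4454 - 2894) = (-2453/2 + 3837)/(-4454 - 2894) = (5221/2)/(-7348) = (5221/2)*(-1/7348) = -5221/14696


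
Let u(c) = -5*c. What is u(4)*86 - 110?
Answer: -1830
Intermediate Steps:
u(4)*86 - 110 = -5*4*86 - 110 = -20*86 - 110 = -1720 - 110 = -1830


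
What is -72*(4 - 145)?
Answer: 10152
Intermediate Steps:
-72*(4 - 145) = -72*(-141) = 10152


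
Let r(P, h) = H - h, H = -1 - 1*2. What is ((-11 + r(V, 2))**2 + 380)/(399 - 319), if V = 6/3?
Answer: 159/20 ≈ 7.9500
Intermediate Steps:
H = -3 (H = -1 - 2 = -3)
V = 2 (V = 6*(1/3) = 2)
r(P, h) = -3 - h
((-11 + r(V, 2))**2 + 380)/(399 - 319) = ((-11 + (-3 - 1*2))**2 + 380)/(399 - 319) = ((-11 + (-3 - 2))**2 + 380)/80 = ((-11 - 5)**2 + 380)*(1/80) = ((-16)**2 + 380)*(1/80) = (256 + 380)*(1/80) = 636*(1/80) = 159/20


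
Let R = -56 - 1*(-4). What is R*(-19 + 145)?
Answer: -6552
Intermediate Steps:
R = -52 (R = -56 + 4 = -52)
R*(-19 + 145) = -52*(-19 + 145) = -52*126 = -6552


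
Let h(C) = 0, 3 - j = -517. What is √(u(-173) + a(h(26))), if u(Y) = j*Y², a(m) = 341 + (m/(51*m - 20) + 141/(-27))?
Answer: √140070742/3 ≈ 3945.1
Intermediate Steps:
j = 520 (j = 3 - 1*(-517) = 3 + 517 = 520)
a(m) = 3022/9 + m/(-20 + 51*m) (a(m) = 341 + (m/(-20 + 51*m) + 141*(-1/27)) = 341 + (m/(-20 + 51*m) - 47/9) = 341 + (-47/9 + m/(-20 + 51*m)) = 3022/9 + m/(-20 + 51*m))
u(Y) = 520*Y²
√(u(-173) + a(h(26))) = √(520*(-173)² + (-60440 + 154131*0)/(9*(-20 + 51*0))) = √(520*29929 + (-60440 + 0)/(9*(-20 + 0))) = √(15563080 + (⅑)*(-60440)/(-20)) = √(15563080 + (⅑)*(-1/20)*(-60440)) = √(15563080 + 3022/9) = √(140070742/9) = √140070742/3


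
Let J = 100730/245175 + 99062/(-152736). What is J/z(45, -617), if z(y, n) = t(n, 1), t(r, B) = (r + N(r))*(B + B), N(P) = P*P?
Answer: -14130839/45182776925440 ≈ -3.1275e-7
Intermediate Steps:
N(P) = P²
t(r, B) = 2*B*(r + r²) (t(r, B) = (r + r²)*(B + B) = (r + r²)*(2*B) = 2*B*(r + r²))
z(y, n) = 2*n*(1 + n) (z(y, n) = 2*1*n*(1 + n) = 2*n*(1 + n))
J = -14130839/59439760 (J = 100730*(1/245175) + 99062*(-1/152736) = 2878/7005 - 49531/76368 = -14130839/59439760 ≈ -0.23773)
J/z(45, -617) = -14130839*(-1/(1234*(1 - 617)))/59439760 = -14130839/(59439760*(2*(-617)*(-616))) = -14130839/59439760/760144 = -14130839/59439760*1/760144 = -14130839/45182776925440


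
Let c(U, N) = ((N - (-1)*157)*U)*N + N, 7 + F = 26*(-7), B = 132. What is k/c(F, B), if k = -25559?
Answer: 25559/7209840 ≈ 0.0035450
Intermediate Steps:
F = -189 (F = -7 + 26*(-7) = -7 - 182 = -189)
c(U, N) = N + N*U*(157 + N) (c(U, N) = ((N - 1*(-157))*U)*N + N = ((N + 157)*U)*N + N = ((157 + N)*U)*N + N = (U*(157 + N))*N + N = N*U*(157 + N) + N = N + N*U*(157 + N))
k/c(F, B) = -25559*1/(132*(1 + 157*(-189) + 132*(-189))) = -25559*1/(132*(1 - 29673 - 24948)) = -25559/(132*(-54620)) = -25559/(-7209840) = -25559*(-1/7209840) = 25559/7209840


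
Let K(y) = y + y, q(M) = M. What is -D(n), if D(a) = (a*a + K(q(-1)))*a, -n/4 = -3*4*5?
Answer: -13823520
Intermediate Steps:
K(y) = 2*y
n = 240 (n = -4*(-3*4)*5 = -(-48)*5 = -4*(-60) = 240)
D(a) = a*(-2 + a²) (D(a) = (a*a + 2*(-1))*a = (a² - 2)*a = (-2 + a²)*a = a*(-2 + a²))
-D(n) = -240*(-2 + 240²) = -240*(-2 + 57600) = -240*57598 = -1*13823520 = -13823520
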